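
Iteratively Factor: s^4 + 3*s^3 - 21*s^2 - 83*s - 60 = (s + 1)*(s^3 + 2*s^2 - 23*s - 60) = (s + 1)*(s + 4)*(s^2 - 2*s - 15) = (s - 5)*(s + 1)*(s + 4)*(s + 3)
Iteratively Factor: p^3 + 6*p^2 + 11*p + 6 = (p + 2)*(p^2 + 4*p + 3) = (p + 2)*(p + 3)*(p + 1)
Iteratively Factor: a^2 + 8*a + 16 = (a + 4)*(a + 4)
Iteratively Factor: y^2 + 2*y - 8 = (y + 4)*(y - 2)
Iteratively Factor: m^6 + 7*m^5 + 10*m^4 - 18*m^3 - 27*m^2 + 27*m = (m + 3)*(m^5 + 4*m^4 - 2*m^3 - 12*m^2 + 9*m) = (m - 1)*(m + 3)*(m^4 + 5*m^3 + 3*m^2 - 9*m) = (m - 1)*(m + 3)^2*(m^3 + 2*m^2 - 3*m) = m*(m - 1)*(m + 3)^2*(m^2 + 2*m - 3) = m*(m - 1)*(m + 3)^3*(m - 1)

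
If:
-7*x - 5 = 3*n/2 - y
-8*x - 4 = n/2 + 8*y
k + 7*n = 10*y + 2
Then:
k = 202/17 - 726*y/17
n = 128*y/17 - 24/17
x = -25*y/17 - 7/17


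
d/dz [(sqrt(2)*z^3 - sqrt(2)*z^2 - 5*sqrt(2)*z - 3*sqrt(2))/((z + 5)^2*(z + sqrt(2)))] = sqrt(2)*((z + 5)*(z + sqrt(2))*(3*z^2 - 2*z - 5) + (z + 5)*(-z^3 + z^2 + 5*z + 3) + 2*(z + sqrt(2))*(-z^3 + z^2 + 5*z + 3))/((z + 5)^3*(z + sqrt(2))^2)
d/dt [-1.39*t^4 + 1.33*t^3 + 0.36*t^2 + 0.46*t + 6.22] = -5.56*t^3 + 3.99*t^2 + 0.72*t + 0.46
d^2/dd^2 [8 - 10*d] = 0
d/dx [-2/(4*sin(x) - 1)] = 8*cos(x)/(4*sin(x) - 1)^2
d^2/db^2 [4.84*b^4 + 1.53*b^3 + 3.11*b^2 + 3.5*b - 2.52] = 58.08*b^2 + 9.18*b + 6.22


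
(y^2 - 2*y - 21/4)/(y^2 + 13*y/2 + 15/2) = (y - 7/2)/(y + 5)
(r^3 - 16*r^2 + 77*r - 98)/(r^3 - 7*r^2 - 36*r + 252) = (r^2 - 9*r + 14)/(r^2 - 36)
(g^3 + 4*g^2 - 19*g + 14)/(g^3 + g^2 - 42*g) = (g^2 - 3*g + 2)/(g*(g - 6))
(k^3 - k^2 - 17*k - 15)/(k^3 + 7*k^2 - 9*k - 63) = (k^2 - 4*k - 5)/(k^2 + 4*k - 21)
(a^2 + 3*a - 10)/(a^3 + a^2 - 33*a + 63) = (a^2 + 3*a - 10)/(a^3 + a^2 - 33*a + 63)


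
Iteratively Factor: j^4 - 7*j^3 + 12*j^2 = (j)*(j^3 - 7*j^2 + 12*j) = j^2*(j^2 - 7*j + 12) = j^2*(j - 3)*(j - 4)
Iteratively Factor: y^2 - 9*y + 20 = (y - 4)*(y - 5)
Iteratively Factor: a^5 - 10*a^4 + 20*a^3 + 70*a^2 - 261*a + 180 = (a + 3)*(a^4 - 13*a^3 + 59*a^2 - 107*a + 60) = (a - 5)*(a + 3)*(a^3 - 8*a^2 + 19*a - 12) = (a - 5)*(a - 4)*(a + 3)*(a^2 - 4*a + 3) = (a - 5)*(a - 4)*(a - 1)*(a + 3)*(a - 3)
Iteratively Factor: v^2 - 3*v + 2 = (v - 1)*(v - 2)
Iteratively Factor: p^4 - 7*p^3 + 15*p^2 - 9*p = (p - 3)*(p^3 - 4*p^2 + 3*p) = (p - 3)*(p - 1)*(p^2 - 3*p) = (p - 3)^2*(p - 1)*(p)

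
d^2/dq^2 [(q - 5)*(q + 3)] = 2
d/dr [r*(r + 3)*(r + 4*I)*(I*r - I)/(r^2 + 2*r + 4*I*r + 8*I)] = 2*I*(r^3 + 4*r^2 + 4*r - 3)/(r^2 + 4*r + 4)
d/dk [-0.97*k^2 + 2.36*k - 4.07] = 2.36 - 1.94*k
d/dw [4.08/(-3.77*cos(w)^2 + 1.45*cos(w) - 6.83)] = (5.916 - 30.7632*cos(w))*sin(w)/(3.77*cos(w)^2 - 1.45*cos(w) + 6.83)^2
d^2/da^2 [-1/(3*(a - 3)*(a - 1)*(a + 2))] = 2*(-6*a^4 + 16*a^3 + 3*a^2 - 12*a - 37)/(3*(a^9 - 6*a^8 - 3*a^7 + 70*a^6 - 57*a^5 - 258*a^4 + 343*a^3 + 234*a^2 - 540*a + 216))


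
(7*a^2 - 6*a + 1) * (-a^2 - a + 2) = -7*a^4 - a^3 + 19*a^2 - 13*a + 2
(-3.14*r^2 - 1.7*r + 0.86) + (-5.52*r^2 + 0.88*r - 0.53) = -8.66*r^2 - 0.82*r + 0.33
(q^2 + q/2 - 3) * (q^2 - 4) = q^4 + q^3/2 - 7*q^2 - 2*q + 12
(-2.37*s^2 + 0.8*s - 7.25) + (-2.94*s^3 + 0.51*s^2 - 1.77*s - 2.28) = -2.94*s^3 - 1.86*s^2 - 0.97*s - 9.53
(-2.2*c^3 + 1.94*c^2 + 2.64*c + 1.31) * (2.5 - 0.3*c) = 0.66*c^4 - 6.082*c^3 + 4.058*c^2 + 6.207*c + 3.275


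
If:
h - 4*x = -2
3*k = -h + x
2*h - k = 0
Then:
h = 2/27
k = 4/27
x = 14/27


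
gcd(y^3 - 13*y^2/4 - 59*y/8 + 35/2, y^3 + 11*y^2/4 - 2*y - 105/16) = y + 5/2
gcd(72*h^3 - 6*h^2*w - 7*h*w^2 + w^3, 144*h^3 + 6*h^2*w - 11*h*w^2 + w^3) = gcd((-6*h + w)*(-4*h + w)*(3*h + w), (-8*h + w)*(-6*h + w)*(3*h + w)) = -18*h^2 - 3*h*w + w^2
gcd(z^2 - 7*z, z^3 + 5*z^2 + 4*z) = z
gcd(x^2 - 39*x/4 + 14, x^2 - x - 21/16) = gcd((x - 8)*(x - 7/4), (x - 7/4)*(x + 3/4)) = x - 7/4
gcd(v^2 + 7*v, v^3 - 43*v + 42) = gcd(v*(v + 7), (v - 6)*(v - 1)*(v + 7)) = v + 7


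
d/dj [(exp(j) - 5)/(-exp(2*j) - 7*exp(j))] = (exp(2*j) - 10*exp(j) - 35)*exp(-j)/(exp(2*j) + 14*exp(j) + 49)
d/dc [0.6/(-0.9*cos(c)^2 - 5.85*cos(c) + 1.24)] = -(1.08*cos(c) + 3.51)*sin(c)/(0.9*cos(c)^2 + 5.85*cos(c) - 1.24)^2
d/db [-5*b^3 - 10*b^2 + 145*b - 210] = -15*b^2 - 20*b + 145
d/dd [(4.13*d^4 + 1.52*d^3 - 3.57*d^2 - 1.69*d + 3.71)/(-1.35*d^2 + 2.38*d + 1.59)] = (-11.151*d^5 + 27.4362*d^4 + 33.502*d^3 - 3.5277*d^2 - 1.3356*d - 11.5169)/(1.8225*d^4 - 6.426*d^3 + 1.3714*d^2 + 7.5684*d + 2.5281)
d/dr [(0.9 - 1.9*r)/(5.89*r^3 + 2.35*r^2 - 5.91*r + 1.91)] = (22.382*r^3 - 11.438*r^2 - 4.23*r + 1.69)/(34.6921*r^6 + 27.683*r^5 - 64.0973*r^4 - 5.2772*r^3 + 43.9051*r^2 - 22.5762*r + 3.6481)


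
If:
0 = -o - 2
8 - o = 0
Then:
No Solution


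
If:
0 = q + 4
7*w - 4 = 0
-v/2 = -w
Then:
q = -4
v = 8/7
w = 4/7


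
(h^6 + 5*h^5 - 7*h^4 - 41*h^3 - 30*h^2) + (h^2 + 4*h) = h^6 + 5*h^5 - 7*h^4 - 41*h^3 - 29*h^2 + 4*h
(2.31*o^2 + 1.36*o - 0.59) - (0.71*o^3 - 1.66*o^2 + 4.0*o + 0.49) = -0.71*o^3 + 3.97*o^2 - 2.64*o - 1.08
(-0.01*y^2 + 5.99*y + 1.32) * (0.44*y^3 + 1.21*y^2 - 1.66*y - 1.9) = -0.0044*y^5 + 2.6235*y^4 + 7.8453*y^3 - 8.3272*y^2 - 13.5722*y - 2.508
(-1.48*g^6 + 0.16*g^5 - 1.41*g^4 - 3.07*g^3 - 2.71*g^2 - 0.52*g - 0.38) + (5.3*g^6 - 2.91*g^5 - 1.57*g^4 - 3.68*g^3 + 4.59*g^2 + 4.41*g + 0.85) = 3.82*g^6 - 2.75*g^5 - 2.98*g^4 - 6.75*g^3 + 1.88*g^2 + 3.89*g + 0.47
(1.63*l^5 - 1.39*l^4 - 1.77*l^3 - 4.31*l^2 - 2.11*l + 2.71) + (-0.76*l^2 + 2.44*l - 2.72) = 1.63*l^5 - 1.39*l^4 - 1.77*l^3 - 5.07*l^2 + 0.33*l - 0.0100000000000002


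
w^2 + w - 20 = (w - 4)*(w + 5)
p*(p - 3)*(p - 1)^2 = p^4 - 5*p^3 + 7*p^2 - 3*p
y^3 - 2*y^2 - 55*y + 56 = (y - 8)*(y - 1)*(y + 7)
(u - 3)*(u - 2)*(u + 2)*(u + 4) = u^4 + u^3 - 16*u^2 - 4*u + 48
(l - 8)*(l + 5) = l^2 - 3*l - 40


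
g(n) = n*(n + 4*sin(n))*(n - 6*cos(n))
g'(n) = n*(n + 4*sin(n))*(6*sin(n) + 1) + n*(n - 6*cos(n))*(4*cos(n) + 1) + (n + 4*sin(n))*(n - 6*cos(n))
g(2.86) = 97.95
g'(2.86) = -5.56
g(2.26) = 73.42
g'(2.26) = 79.33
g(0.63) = -7.94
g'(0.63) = -15.31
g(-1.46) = -16.85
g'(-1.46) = -23.37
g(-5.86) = -280.02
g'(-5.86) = 441.95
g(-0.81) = -14.85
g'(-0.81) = 23.35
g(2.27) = 74.21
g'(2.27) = 78.45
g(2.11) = 60.70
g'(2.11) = 89.13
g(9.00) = 1386.44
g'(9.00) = 142.54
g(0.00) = 0.00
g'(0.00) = 0.00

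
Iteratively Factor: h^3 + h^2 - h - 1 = (h + 1)*(h^2 - 1) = (h - 1)*(h + 1)*(h + 1)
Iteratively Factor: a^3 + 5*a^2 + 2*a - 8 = (a - 1)*(a^2 + 6*a + 8) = (a - 1)*(a + 2)*(a + 4)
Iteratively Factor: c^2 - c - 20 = (c + 4)*(c - 5)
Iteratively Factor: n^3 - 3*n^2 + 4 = (n - 2)*(n^2 - n - 2) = (n - 2)^2*(n + 1)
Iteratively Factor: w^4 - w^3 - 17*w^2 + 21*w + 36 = (w - 3)*(w^3 + 2*w^2 - 11*w - 12) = (w - 3)*(w + 1)*(w^2 + w - 12) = (w - 3)*(w + 1)*(w + 4)*(w - 3)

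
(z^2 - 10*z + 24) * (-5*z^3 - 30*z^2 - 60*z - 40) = -5*z^5 + 20*z^4 + 120*z^3 - 160*z^2 - 1040*z - 960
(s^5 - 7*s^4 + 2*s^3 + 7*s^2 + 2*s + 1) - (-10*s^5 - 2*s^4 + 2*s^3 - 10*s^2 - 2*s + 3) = 11*s^5 - 5*s^4 + 17*s^2 + 4*s - 2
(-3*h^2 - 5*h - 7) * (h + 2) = -3*h^3 - 11*h^2 - 17*h - 14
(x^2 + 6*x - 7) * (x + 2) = x^3 + 8*x^2 + 5*x - 14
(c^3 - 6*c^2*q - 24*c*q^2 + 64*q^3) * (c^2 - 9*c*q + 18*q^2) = c^5 - 15*c^4*q + 48*c^3*q^2 + 172*c^2*q^3 - 1008*c*q^4 + 1152*q^5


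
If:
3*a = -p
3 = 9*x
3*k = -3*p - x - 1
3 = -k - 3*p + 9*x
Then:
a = -2/27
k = -2/3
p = 2/9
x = 1/3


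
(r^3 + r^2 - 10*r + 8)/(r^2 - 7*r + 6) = (r^2 + 2*r - 8)/(r - 6)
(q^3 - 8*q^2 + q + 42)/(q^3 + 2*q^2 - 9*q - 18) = (q - 7)/(q + 3)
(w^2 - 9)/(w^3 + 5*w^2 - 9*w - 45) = 1/(w + 5)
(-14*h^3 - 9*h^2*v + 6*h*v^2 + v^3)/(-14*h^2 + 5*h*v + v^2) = h + v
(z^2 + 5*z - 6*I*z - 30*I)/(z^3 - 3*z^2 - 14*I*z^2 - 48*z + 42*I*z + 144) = (z + 5)/(z^2 - z*(3 + 8*I) + 24*I)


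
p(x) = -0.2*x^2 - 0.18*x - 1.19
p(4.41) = -5.87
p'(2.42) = -1.15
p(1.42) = -1.85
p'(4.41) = -1.94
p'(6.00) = -2.58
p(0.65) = -1.39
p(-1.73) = -1.48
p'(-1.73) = 0.51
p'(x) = -0.4*x - 0.18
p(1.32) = -1.78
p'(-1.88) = 0.57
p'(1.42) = -0.75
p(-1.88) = -1.56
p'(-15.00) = 5.82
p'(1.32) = -0.71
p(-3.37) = -2.85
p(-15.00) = -43.49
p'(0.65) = -0.44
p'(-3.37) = 1.17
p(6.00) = -9.47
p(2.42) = -2.80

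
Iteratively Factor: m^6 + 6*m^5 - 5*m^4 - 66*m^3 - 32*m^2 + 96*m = (m + 4)*(m^5 + 2*m^4 - 13*m^3 - 14*m^2 + 24*m) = (m + 4)^2*(m^4 - 2*m^3 - 5*m^2 + 6*m) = m*(m + 4)^2*(m^3 - 2*m^2 - 5*m + 6) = m*(m + 2)*(m + 4)^2*(m^2 - 4*m + 3) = m*(m - 1)*(m + 2)*(m + 4)^2*(m - 3)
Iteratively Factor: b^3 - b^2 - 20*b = (b + 4)*(b^2 - 5*b) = b*(b + 4)*(b - 5)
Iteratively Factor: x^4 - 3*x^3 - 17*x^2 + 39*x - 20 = (x - 5)*(x^3 + 2*x^2 - 7*x + 4) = (x - 5)*(x - 1)*(x^2 + 3*x - 4) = (x - 5)*(x - 1)^2*(x + 4)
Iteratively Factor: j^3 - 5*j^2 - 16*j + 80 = (j - 4)*(j^2 - j - 20) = (j - 4)*(j + 4)*(j - 5)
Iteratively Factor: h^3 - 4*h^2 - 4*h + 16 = (h + 2)*(h^2 - 6*h + 8) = (h - 2)*(h + 2)*(h - 4)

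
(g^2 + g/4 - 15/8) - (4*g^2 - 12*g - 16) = -3*g^2 + 49*g/4 + 113/8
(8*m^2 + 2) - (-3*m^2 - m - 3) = 11*m^2 + m + 5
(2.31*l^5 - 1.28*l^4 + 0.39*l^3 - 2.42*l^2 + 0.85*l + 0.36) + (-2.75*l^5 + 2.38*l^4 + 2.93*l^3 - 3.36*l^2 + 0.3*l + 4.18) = -0.44*l^5 + 1.1*l^4 + 3.32*l^3 - 5.78*l^2 + 1.15*l + 4.54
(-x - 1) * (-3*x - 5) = 3*x^2 + 8*x + 5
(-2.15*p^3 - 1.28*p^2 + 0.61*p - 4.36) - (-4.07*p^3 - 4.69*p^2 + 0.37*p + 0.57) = 1.92*p^3 + 3.41*p^2 + 0.24*p - 4.93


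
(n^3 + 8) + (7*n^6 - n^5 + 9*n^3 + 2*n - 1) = 7*n^6 - n^5 + 10*n^3 + 2*n + 7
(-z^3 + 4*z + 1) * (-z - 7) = z^4 + 7*z^3 - 4*z^2 - 29*z - 7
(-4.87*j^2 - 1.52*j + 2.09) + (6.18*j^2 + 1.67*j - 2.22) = 1.31*j^2 + 0.15*j - 0.13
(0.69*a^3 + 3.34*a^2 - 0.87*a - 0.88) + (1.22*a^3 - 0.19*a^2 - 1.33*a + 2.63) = 1.91*a^3 + 3.15*a^2 - 2.2*a + 1.75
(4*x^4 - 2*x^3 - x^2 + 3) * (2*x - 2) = 8*x^5 - 12*x^4 + 2*x^3 + 2*x^2 + 6*x - 6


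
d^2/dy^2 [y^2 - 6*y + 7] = 2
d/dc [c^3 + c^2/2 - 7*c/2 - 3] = 3*c^2 + c - 7/2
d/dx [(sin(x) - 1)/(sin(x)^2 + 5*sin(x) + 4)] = (2*sin(x) + cos(x)^2 + 8)*cos(x)/(sin(x)^2 + 5*sin(x) + 4)^2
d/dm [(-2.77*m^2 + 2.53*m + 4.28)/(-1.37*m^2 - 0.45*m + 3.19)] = (4.7126*m^2 - 5.9454*m + 9.9967)/(1.8769*m^4 + 1.233*m^3 - 8.5381*m^2 - 2.871*m + 10.1761)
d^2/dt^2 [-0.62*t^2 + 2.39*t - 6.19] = -1.24000000000000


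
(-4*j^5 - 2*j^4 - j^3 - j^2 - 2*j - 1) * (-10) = 40*j^5 + 20*j^4 + 10*j^3 + 10*j^2 + 20*j + 10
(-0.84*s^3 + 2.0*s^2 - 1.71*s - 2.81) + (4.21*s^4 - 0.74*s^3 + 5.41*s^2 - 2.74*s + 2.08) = 4.21*s^4 - 1.58*s^3 + 7.41*s^2 - 4.45*s - 0.73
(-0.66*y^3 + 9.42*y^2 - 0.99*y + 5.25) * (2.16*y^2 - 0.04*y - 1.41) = -1.4256*y^5 + 20.3736*y^4 - 1.5846*y^3 - 1.9026*y^2 + 1.1859*y - 7.4025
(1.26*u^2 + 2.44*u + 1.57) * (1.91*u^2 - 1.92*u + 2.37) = 2.4066*u^4 + 2.2412*u^3 + 1.3001*u^2 + 2.7684*u + 3.7209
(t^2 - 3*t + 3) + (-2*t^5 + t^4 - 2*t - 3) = -2*t^5 + t^4 + t^2 - 5*t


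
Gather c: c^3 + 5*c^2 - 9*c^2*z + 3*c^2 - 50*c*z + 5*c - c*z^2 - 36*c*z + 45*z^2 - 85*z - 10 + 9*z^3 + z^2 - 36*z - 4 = c^3 + c^2*(8 - 9*z) + c*(-z^2 - 86*z + 5) + 9*z^3 + 46*z^2 - 121*z - 14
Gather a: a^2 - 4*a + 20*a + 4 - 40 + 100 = a^2 + 16*a + 64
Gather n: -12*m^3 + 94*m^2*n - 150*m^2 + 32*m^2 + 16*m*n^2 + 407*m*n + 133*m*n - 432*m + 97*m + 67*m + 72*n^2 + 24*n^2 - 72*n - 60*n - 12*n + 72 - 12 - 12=-12*m^3 - 118*m^2 - 268*m + n^2*(16*m + 96) + n*(94*m^2 + 540*m - 144) + 48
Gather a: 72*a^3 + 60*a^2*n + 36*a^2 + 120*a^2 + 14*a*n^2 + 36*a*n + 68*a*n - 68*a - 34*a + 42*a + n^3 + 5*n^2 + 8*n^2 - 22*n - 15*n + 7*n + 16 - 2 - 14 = 72*a^3 + a^2*(60*n + 156) + a*(14*n^2 + 104*n - 60) + n^3 + 13*n^2 - 30*n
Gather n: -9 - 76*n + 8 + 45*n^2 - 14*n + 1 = 45*n^2 - 90*n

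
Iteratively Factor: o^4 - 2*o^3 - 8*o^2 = (o)*(o^3 - 2*o^2 - 8*o) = o^2*(o^2 - 2*o - 8) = o^2*(o + 2)*(o - 4)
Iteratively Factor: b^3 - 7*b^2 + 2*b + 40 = (b + 2)*(b^2 - 9*b + 20) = (b - 4)*(b + 2)*(b - 5)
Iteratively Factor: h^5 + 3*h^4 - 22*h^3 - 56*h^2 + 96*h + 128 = (h + 4)*(h^4 - h^3 - 18*h^2 + 16*h + 32) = (h - 2)*(h + 4)*(h^3 + h^2 - 16*h - 16) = (h - 2)*(h + 1)*(h + 4)*(h^2 - 16) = (h - 4)*(h - 2)*(h + 1)*(h + 4)*(h + 4)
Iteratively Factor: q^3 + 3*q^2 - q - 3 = (q + 3)*(q^2 - 1) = (q + 1)*(q + 3)*(q - 1)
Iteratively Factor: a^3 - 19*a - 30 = (a + 3)*(a^2 - 3*a - 10) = (a - 5)*(a + 3)*(a + 2)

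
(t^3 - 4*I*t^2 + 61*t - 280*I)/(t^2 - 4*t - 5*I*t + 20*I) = (t^2 + I*t + 56)/(t - 4)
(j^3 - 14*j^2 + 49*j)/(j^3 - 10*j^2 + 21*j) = (j - 7)/(j - 3)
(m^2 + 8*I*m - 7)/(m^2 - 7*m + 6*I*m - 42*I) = (m^2 + 8*I*m - 7)/(m^2 + m*(-7 + 6*I) - 42*I)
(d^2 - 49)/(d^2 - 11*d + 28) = (d + 7)/(d - 4)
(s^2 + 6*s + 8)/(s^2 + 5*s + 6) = (s + 4)/(s + 3)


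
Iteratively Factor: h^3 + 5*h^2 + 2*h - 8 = (h + 2)*(h^2 + 3*h - 4) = (h - 1)*(h + 2)*(h + 4)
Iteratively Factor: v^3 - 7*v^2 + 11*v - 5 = (v - 5)*(v^2 - 2*v + 1) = (v - 5)*(v - 1)*(v - 1)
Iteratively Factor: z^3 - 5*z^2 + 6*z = (z - 2)*(z^2 - 3*z) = (z - 3)*(z - 2)*(z)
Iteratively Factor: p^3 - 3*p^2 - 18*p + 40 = (p - 2)*(p^2 - p - 20) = (p - 5)*(p - 2)*(p + 4)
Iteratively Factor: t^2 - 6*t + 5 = (t - 5)*(t - 1)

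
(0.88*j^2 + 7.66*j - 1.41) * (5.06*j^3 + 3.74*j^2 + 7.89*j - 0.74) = 4.4528*j^5 + 42.0508*j^4 + 28.457*j^3 + 54.5128*j^2 - 16.7933*j + 1.0434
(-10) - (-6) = -4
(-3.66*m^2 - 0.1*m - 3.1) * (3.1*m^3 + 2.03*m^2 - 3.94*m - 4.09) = -11.346*m^5 - 7.7398*m^4 + 4.6074*m^3 + 9.0704*m^2 + 12.623*m + 12.679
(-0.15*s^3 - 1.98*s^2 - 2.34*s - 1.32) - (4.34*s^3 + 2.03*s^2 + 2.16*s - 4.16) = -4.49*s^3 - 4.01*s^2 - 4.5*s + 2.84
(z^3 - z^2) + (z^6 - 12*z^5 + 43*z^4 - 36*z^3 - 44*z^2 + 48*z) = z^6 - 12*z^5 + 43*z^4 - 35*z^3 - 45*z^2 + 48*z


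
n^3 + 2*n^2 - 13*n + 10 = (n - 2)*(n - 1)*(n + 5)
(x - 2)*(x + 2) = x^2 - 4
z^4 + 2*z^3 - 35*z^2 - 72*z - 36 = (z - 6)*(z + 1)^2*(z + 6)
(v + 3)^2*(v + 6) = v^3 + 12*v^2 + 45*v + 54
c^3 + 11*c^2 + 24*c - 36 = (c - 1)*(c + 6)^2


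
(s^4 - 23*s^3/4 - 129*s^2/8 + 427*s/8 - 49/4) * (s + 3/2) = s^5 - 17*s^4/4 - 99*s^3/4 + 467*s^2/16 + 1085*s/16 - 147/8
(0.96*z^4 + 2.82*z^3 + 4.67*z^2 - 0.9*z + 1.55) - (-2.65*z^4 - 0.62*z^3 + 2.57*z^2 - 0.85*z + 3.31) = 3.61*z^4 + 3.44*z^3 + 2.1*z^2 - 0.05*z - 1.76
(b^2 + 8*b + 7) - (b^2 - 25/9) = 8*b + 88/9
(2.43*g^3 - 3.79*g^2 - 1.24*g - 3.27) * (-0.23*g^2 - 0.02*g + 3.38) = -0.5589*g^5 + 0.8231*g^4 + 8.5744*g^3 - 12.0333*g^2 - 4.1258*g - 11.0526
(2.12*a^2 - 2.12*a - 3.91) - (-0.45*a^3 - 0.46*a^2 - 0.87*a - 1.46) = 0.45*a^3 + 2.58*a^2 - 1.25*a - 2.45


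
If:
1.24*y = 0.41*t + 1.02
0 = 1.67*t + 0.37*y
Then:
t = -0.17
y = 0.77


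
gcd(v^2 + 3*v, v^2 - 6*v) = v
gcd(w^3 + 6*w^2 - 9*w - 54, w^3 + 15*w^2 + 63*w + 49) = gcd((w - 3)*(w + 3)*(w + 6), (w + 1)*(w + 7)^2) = 1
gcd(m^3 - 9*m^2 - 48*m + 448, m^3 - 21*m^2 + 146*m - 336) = m - 8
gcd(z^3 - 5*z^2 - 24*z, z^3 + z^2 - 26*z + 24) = 1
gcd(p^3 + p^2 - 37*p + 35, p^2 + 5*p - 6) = p - 1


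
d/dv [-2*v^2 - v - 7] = -4*v - 1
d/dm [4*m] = 4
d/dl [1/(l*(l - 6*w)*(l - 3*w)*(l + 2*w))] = (-4*l^3 + 21*l^2*w - 36*w^3)/(l^2*(l^6 - 14*l^5*w + 49*l^4*w^2 + 72*l^3*w^3 - 504*l^2*w^4 + 1296*w^6))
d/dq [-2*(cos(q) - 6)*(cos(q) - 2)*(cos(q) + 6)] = 2*(3*cos(q)^2 - 4*cos(q) - 36)*sin(q)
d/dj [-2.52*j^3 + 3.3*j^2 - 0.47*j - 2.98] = -7.56*j^2 + 6.6*j - 0.47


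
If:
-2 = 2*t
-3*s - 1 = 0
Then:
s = -1/3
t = -1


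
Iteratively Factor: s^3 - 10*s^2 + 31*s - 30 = (s - 3)*(s^2 - 7*s + 10) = (s - 5)*(s - 3)*(s - 2)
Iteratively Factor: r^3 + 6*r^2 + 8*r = (r + 2)*(r^2 + 4*r) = (r + 2)*(r + 4)*(r)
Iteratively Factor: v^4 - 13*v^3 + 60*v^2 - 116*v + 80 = (v - 2)*(v^3 - 11*v^2 + 38*v - 40) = (v - 5)*(v - 2)*(v^2 - 6*v + 8) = (v - 5)*(v - 2)^2*(v - 4)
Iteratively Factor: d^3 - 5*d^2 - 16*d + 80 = (d - 4)*(d^2 - d - 20) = (d - 4)*(d + 4)*(d - 5)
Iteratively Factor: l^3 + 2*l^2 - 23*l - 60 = (l - 5)*(l^2 + 7*l + 12) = (l - 5)*(l + 4)*(l + 3)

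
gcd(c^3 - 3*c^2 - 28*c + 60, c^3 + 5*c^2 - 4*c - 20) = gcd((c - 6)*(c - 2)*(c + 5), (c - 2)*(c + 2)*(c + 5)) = c^2 + 3*c - 10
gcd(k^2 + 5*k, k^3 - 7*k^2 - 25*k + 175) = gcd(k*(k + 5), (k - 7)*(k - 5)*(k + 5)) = k + 5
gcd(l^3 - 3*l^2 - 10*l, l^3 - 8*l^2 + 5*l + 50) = l^2 - 3*l - 10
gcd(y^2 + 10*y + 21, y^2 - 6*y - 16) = 1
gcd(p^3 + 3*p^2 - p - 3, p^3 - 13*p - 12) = p^2 + 4*p + 3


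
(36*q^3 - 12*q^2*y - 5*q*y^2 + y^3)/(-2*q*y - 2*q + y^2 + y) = (-18*q^2 - 3*q*y + y^2)/(y + 1)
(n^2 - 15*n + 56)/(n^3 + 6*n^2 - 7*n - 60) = (n^2 - 15*n + 56)/(n^3 + 6*n^2 - 7*n - 60)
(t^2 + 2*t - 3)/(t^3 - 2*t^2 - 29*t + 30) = (t + 3)/(t^2 - t - 30)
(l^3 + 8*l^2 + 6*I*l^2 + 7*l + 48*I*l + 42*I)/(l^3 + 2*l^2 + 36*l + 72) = (l^2 + 8*l + 7)/(l^2 + l*(2 - 6*I) - 12*I)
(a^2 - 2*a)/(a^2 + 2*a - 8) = a/(a + 4)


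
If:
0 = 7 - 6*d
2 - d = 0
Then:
No Solution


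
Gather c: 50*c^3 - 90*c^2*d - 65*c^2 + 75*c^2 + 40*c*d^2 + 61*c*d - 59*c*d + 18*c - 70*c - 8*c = 50*c^3 + c^2*(10 - 90*d) + c*(40*d^2 + 2*d - 60)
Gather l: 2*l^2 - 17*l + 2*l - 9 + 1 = 2*l^2 - 15*l - 8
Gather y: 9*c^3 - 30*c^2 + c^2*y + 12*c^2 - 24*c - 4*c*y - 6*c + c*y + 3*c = 9*c^3 - 18*c^2 - 27*c + y*(c^2 - 3*c)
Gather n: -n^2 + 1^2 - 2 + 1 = -n^2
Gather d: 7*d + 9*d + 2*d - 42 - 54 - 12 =18*d - 108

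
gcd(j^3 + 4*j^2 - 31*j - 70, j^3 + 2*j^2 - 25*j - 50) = j^2 - 3*j - 10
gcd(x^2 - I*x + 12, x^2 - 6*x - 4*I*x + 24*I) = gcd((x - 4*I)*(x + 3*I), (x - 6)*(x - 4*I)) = x - 4*I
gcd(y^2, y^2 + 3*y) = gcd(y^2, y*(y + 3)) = y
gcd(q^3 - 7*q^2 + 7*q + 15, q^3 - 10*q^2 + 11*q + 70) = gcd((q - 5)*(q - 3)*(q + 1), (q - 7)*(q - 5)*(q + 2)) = q - 5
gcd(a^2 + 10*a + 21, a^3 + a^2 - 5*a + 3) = a + 3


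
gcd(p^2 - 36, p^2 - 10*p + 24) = p - 6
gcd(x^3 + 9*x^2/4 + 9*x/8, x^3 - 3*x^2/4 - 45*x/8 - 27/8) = x^2 + 9*x/4 + 9/8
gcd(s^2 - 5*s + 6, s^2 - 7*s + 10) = s - 2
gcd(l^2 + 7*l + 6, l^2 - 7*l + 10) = 1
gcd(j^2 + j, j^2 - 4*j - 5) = j + 1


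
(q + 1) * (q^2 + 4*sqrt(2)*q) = q^3 + q^2 + 4*sqrt(2)*q^2 + 4*sqrt(2)*q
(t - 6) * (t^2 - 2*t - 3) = t^3 - 8*t^2 + 9*t + 18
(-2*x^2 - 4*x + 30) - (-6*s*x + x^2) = 6*s*x - 3*x^2 - 4*x + 30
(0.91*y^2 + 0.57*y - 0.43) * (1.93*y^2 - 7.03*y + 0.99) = 1.7563*y^4 - 5.2972*y^3 - 3.9361*y^2 + 3.5872*y - 0.4257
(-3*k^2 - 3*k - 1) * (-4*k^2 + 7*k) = 12*k^4 - 9*k^3 - 17*k^2 - 7*k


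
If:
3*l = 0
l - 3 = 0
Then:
No Solution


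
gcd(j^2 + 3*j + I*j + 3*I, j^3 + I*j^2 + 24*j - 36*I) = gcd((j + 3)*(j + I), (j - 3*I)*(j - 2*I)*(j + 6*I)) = 1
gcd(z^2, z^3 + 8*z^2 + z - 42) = 1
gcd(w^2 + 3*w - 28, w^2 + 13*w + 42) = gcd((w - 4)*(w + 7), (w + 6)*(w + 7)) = w + 7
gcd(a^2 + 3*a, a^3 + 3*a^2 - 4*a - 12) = a + 3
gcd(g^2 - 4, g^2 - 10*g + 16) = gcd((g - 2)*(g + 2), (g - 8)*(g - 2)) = g - 2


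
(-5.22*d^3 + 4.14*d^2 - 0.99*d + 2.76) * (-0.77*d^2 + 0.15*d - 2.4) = 4.0194*d^5 - 3.9708*d^4 + 13.9113*d^3 - 12.2097*d^2 + 2.79*d - 6.624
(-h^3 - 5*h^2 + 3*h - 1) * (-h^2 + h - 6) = h^5 + 4*h^4 - 2*h^3 + 34*h^2 - 19*h + 6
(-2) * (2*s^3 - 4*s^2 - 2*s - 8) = -4*s^3 + 8*s^2 + 4*s + 16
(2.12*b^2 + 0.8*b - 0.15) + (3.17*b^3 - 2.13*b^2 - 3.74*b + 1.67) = 3.17*b^3 - 0.00999999999999979*b^2 - 2.94*b + 1.52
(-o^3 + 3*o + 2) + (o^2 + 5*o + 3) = -o^3 + o^2 + 8*o + 5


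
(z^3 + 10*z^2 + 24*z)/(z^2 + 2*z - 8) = z*(z + 6)/(z - 2)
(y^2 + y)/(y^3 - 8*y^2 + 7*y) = (y + 1)/(y^2 - 8*y + 7)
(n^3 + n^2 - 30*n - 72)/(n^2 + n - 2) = (n^3 + n^2 - 30*n - 72)/(n^2 + n - 2)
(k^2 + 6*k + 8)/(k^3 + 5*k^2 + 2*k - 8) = 1/(k - 1)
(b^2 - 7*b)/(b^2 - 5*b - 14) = b/(b + 2)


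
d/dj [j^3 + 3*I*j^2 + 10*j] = 3*j^2 + 6*I*j + 10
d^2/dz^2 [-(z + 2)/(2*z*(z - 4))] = (-z^3 - 6*z^2 + 24*z - 32)/(z^3*(z^3 - 12*z^2 + 48*z - 64))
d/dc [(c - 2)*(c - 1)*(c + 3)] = 3*c^2 - 7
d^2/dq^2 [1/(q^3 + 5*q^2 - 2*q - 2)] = 2*(-(3*q + 5)*(q^3 + 5*q^2 - 2*q - 2) + (3*q^2 + 10*q - 2)^2)/(q^3 + 5*q^2 - 2*q - 2)^3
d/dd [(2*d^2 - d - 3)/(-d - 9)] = 2*(-d^2 - 18*d + 3)/(d^2 + 18*d + 81)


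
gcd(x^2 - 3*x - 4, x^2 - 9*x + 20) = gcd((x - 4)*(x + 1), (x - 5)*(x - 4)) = x - 4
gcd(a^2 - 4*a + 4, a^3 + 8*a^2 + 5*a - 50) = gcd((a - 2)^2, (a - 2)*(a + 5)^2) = a - 2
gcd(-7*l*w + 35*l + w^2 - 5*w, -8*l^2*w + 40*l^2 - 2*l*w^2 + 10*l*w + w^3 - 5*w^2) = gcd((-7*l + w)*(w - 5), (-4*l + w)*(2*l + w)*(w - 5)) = w - 5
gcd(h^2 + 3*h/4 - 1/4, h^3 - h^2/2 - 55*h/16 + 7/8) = h - 1/4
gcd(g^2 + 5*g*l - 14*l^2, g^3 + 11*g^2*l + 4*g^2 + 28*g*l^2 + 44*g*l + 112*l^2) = g + 7*l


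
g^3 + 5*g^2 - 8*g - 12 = (g - 2)*(g + 1)*(g + 6)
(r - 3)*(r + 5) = r^2 + 2*r - 15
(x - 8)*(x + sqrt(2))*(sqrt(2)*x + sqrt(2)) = sqrt(2)*x^3 - 7*sqrt(2)*x^2 + 2*x^2 - 14*x - 8*sqrt(2)*x - 16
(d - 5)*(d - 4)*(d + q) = d^3 + d^2*q - 9*d^2 - 9*d*q + 20*d + 20*q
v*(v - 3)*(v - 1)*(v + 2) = v^4 - 2*v^3 - 5*v^2 + 6*v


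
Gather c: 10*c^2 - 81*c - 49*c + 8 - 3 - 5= 10*c^2 - 130*c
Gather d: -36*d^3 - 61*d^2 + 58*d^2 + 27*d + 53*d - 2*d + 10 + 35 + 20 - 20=-36*d^3 - 3*d^2 + 78*d + 45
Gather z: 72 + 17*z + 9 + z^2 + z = z^2 + 18*z + 81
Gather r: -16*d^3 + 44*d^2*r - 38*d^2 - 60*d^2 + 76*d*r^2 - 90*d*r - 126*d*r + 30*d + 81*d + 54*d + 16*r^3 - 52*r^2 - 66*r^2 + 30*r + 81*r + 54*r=-16*d^3 - 98*d^2 + 165*d + 16*r^3 + r^2*(76*d - 118) + r*(44*d^2 - 216*d + 165)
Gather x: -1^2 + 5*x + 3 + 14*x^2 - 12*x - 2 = 14*x^2 - 7*x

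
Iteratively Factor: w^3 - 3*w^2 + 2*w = (w - 2)*(w^2 - w) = (w - 2)*(w - 1)*(w)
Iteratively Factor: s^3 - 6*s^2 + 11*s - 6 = (s - 3)*(s^2 - 3*s + 2) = (s - 3)*(s - 2)*(s - 1)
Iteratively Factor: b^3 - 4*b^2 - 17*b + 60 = (b + 4)*(b^2 - 8*b + 15) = (b - 5)*(b + 4)*(b - 3)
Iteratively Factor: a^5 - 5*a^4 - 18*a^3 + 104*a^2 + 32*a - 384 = (a - 4)*(a^4 - a^3 - 22*a^2 + 16*a + 96) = (a - 4)*(a + 2)*(a^3 - 3*a^2 - 16*a + 48) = (a - 4)^2*(a + 2)*(a^2 + a - 12) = (a - 4)^2*(a - 3)*(a + 2)*(a + 4)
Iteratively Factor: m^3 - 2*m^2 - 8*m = (m + 2)*(m^2 - 4*m) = (m - 4)*(m + 2)*(m)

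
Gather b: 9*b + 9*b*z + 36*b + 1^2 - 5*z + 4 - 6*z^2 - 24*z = b*(9*z + 45) - 6*z^2 - 29*z + 5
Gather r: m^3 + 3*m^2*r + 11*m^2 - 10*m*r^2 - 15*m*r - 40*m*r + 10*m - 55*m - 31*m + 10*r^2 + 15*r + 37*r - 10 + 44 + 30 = m^3 + 11*m^2 - 76*m + r^2*(10 - 10*m) + r*(3*m^2 - 55*m + 52) + 64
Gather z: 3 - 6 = -3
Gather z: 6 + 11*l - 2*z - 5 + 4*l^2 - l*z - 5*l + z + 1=4*l^2 + 6*l + z*(-l - 1) + 2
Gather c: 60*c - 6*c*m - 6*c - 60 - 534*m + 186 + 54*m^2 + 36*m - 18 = c*(54 - 6*m) + 54*m^2 - 498*m + 108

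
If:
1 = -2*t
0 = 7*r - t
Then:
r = -1/14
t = -1/2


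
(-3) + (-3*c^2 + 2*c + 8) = -3*c^2 + 2*c + 5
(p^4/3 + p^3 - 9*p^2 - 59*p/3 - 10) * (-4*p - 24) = -4*p^5/3 - 12*p^4 + 12*p^3 + 884*p^2/3 + 512*p + 240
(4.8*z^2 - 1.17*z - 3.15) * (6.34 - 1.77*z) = -8.496*z^3 + 32.5029*z^2 - 1.8423*z - 19.971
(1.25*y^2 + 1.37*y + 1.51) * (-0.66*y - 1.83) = -0.825*y^3 - 3.1917*y^2 - 3.5037*y - 2.7633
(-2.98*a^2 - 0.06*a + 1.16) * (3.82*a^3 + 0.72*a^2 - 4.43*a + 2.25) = -11.3836*a^5 - 2.3748*a^4 + 17.5894*a^3 - 5.604*a^2 - 5.2738*a + 2.61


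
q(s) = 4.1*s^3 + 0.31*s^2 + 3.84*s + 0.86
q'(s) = 12.3*s^2 + 0.62*s + 3.84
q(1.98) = 41.50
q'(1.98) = 53.29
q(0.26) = 1.95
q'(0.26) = 4.83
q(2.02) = 43.68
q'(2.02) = 55.28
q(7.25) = 1607.41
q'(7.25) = 654.85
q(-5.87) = -840.27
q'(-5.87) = 424.02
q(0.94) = 8.15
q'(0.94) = 15.29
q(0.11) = 1.29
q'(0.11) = 4.06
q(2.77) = 101.02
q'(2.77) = 99.93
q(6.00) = 920.66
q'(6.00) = 450.36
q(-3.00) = -118.57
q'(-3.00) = 112.68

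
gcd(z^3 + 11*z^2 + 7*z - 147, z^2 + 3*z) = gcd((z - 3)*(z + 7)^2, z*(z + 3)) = 1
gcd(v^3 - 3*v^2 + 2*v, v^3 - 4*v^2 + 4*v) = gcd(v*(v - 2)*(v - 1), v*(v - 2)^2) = v^2 - 2*v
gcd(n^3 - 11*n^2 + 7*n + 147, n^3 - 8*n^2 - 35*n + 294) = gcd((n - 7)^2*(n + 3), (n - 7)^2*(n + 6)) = n^2 - 14*n + 49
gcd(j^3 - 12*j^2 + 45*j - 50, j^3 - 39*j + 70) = j^2 - 7*j + 10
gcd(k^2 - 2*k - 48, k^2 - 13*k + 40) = k - 8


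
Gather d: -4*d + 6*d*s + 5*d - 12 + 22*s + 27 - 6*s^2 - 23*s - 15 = d*(6*s + 1) - 6*s^2 - s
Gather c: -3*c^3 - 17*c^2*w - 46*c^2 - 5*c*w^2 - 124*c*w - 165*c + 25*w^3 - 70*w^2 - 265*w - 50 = -3*c^3 + c^2*(-17*w - 46) + c*(-5*w^2 - 124*w - 165) + 25*w^3 - 70*w^2 - 265*w - 50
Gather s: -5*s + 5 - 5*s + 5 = 10 - 10*s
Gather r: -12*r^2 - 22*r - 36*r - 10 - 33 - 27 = -12*r^2 - 58*r - 70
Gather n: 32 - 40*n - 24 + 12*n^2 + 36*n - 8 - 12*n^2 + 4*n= 0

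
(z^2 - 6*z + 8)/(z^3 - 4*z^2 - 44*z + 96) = (z - 4)/(z^2 - 2*z - 48)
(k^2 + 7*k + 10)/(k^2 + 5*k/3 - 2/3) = 3*(k + 5)/(3*k - 1)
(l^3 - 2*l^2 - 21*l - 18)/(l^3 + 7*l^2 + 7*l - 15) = (l^2 - 5*l - 6)/(l^2 + 4*l - 5)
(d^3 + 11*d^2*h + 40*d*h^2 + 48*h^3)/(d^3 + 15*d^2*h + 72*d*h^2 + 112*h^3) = (d + 3*h)/(d + 7*h)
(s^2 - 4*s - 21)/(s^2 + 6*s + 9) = (s - 7)/(s + 3)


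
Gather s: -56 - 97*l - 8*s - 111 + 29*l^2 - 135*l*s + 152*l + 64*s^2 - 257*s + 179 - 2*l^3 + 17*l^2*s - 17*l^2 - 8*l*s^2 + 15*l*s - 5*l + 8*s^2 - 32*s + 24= -2*l^3 + 12*l^2 + 50*l + s^2*(72 - 8*l) + s*(17*l^2 - 120*l - 297) + 36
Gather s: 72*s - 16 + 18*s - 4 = 90*s - 20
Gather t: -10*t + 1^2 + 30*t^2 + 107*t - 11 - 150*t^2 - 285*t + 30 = -120*t^2 - 188*t + 20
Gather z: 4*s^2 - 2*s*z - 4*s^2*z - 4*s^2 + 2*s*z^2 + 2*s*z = -4*s^2*z + 2*s*z^2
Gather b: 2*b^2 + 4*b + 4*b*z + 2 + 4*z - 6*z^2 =2*b^2 + b*(4*z + 4) - 6*z^2 + 4*z + 2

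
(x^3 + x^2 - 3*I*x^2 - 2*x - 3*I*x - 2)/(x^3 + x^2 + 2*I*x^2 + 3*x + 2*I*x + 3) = (x - 2*I)/(x + 3*I)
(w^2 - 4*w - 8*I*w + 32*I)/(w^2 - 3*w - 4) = (w - 8*I)/(w + 1)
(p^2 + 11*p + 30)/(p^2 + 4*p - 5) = (p + 6)/(p - 1)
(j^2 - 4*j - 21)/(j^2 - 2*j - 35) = (j + 3)/(j + 5)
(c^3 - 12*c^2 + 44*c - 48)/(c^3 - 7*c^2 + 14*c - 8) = (c - 6)/(c - 1)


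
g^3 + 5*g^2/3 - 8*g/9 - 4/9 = (g - 2/3)*(g + 1/3)*(g + 2)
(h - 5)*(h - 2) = h^2 - 7*h + 10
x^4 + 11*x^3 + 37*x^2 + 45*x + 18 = (x + 1)^2*(x + 3)*(x + 6)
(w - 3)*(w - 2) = w^2 - 5*w + 6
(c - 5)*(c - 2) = c^2 - 7*c + 10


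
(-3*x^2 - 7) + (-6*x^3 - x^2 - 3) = -6*x^3 - 4*x^2 - 10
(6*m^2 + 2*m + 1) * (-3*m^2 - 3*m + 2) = -18*m^4 - 24*m^3 + 3*m^2 + m + 2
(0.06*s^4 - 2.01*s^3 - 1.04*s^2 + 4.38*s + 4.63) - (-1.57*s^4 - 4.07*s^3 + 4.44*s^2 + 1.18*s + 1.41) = 1.63*s^4 + 2.06*s^3 - 5.48*s^2 + 3.2*s + 3.22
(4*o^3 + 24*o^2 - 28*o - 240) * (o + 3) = 4*o^4 + 36*o^3 + 44*o^2 - 324*o - 720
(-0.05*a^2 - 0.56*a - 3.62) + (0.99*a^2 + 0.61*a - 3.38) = 0.94*a^2 + 0.0499999999999999*a - 7.0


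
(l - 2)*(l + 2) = l^2 - 4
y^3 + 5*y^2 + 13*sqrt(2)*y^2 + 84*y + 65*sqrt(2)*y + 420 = (y + 5)*(y + 6*sqrt(2))*(y + 7*sqrt(2))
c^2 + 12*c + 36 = (c + 6)^2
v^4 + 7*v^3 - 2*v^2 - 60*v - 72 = (v - 3)*(v + 2)^2*(v + 6)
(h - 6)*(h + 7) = h^2 + h - 42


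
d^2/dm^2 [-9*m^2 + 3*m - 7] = -18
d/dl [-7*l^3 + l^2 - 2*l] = -21*l^2 + 2*l - 2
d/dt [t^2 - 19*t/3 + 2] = 2*t - 19/3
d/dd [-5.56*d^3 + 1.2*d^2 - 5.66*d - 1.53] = -16.68*d^2 + 2.4*d - 5.66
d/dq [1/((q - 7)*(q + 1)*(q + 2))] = (-(q - 7)*(q + 1) - (q - 7)*(q + 2) - (q + 1)*(q + 2))/((q - 7)^2*(q + 1)^2*(q + 2)^2)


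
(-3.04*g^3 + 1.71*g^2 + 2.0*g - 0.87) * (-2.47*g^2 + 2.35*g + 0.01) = 7.5088*g^5 - 11.3677*g^4 - 0.9519*g^3 + 6.866*g^2 - 2.0245*g - 0.0087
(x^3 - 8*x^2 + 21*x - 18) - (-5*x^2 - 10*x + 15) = x^3 - 3*x^2 + 31*x - 33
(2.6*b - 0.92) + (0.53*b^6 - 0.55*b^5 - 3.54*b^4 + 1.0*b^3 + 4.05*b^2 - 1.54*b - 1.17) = 0.53*b^6 - 0.55*b^5 - 3.54*b^4 + 1.0*b^3 + 4.05*b^2 + 1.06*b - 2.09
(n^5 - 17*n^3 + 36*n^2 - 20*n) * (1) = n^5 - 17*n^3 + 36*n^2 - 20*n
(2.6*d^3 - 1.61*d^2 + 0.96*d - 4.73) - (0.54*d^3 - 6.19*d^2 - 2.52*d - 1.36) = 2.06*d^3 + 4.58*d^2 + 3.48*d - 3.37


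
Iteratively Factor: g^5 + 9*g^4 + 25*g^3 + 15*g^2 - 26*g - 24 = (g + 2)*(g^4 + 7*g^3 + 11*g^2 - 7*g - 12) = (g + 2)*(g + 3)*(g^3 + 4*g^2 - g - 4) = (g - 1)*(g + 2)*(g + 3)*(g^2 + 5*g + 4) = (g - 1)*(g + 2)*(g + 3)*(g + 4)*(g + 1)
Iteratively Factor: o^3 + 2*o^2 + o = (o)*(o^2 + 2*o + 1) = o*(o + 1)*(o + 1)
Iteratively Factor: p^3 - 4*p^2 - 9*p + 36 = (p + 3)*(p^2 - 7*p + 12) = (p - 3)*(p + 3)*(p - 4)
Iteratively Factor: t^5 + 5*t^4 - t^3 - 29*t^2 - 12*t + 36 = (t - 1)*(t^4 + 6*t^3 + 5*t^2 - 24*t - 36) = (t - 1)*(t + 3)*(t^3 + 3*t^2 - 4*t - 12) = (t - 1)*(t + 3)^2*(t^2 - 4) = (t - 2)*(t - 1)*(t + 3)^2*(t + 2)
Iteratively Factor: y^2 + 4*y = (y + 4)*(y)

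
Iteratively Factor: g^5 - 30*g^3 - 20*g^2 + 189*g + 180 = (g + 3)*(g^4 - 3*g^3 - 21*g^2 + 43*g + 60) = (g + 3)*(g + 4)*(g^3 - 7*g^2 + 7*g + 15) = (g - 3)*(g + 3)*(g + 4)*(g^2 - 4*g - 5) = (g - 3)*(g + 1)*(g + 3)*(g + 4)*(g - 5)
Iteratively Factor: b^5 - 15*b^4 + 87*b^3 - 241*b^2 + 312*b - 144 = (b - 3)*(b^4 - 12*b^3 + 51*b^2 - 88*b + 48) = (b - 4)*(b - 3)*(b^3 - 8*b^2 + 19*b - 12) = (b - 4)^2*(b - 3)*(b^2 - 4*b + 3) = (b - 4)^2*(b - 3)^2*(b - 1)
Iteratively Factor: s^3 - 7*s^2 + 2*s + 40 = (s + 2)*(s^2 - 9*s + 20) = (s - 4)*(s + 2)*(s - 5)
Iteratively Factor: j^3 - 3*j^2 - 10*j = (j - 5)*(j^2 + 2*j) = (j - 5)*(j + 2)*(j)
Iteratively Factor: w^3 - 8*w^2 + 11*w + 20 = (w - 5)*(w^2 - 3*w - 4) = (w - 5)*(w - 4)*(w + 1)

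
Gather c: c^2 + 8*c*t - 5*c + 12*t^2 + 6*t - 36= c^2 + c*(8*t - 5) + 12*t^2 + 6*t - 36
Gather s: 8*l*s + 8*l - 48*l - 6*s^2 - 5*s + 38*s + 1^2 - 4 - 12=-40*l - 6*s^2 + s*(8*l + 33) - 15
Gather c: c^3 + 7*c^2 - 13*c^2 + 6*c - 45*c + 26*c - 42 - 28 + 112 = c^3 - 6*c^2 - 13*c + 42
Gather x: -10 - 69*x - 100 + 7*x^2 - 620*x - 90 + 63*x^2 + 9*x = 70*x^2 - 680*x - 200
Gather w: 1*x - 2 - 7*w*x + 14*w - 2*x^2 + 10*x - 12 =w*(14 - 7*x) - 2*x^2 + 11*x - 14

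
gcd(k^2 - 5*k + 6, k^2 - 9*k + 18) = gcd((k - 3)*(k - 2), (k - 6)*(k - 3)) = k - 3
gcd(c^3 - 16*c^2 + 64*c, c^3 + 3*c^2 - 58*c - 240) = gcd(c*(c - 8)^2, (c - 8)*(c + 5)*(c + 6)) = c - 8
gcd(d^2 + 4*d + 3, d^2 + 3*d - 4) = 1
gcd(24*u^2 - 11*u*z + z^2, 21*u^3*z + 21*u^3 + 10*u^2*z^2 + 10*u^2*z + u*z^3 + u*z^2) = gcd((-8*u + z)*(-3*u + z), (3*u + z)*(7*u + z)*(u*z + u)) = 1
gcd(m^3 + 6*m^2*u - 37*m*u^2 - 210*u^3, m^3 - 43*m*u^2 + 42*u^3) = -m^2 - m*u + 42*u^2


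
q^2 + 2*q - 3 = (q - 1)*(q + 3)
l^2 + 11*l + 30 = (l + 5)*(l + 6)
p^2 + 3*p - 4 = (p - 1)*(p + 4)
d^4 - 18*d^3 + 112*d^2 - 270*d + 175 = (d - 7)*(d - 5)^2*(d - 1)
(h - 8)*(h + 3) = h^2 - 5*h - 24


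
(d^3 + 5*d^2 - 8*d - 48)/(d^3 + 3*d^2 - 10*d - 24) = (d + 4)/(d + 2)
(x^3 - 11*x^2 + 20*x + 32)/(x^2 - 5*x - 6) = (x^2 - 12*x + 32)/(x - 6)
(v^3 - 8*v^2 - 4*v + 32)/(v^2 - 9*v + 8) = (v^2 - 4)/(v - 1)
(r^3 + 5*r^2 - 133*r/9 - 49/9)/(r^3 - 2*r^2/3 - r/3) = (3*r^2 + 14*r - 49)/(3*r*(r - 1))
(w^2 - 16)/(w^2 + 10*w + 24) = (w - 4)/(w + 6)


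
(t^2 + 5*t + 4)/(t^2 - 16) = (t + 1)/(t - 4)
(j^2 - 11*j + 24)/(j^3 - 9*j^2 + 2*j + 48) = 1/(j + 2)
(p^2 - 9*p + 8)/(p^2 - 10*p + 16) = (p - 1)/(p - 2)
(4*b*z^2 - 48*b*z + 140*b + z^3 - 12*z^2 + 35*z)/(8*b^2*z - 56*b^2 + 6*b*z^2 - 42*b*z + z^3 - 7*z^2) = (z - 5)/(2*b + z)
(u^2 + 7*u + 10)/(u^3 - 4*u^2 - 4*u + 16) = (u + 5)/(u^2 - 6*u + 8)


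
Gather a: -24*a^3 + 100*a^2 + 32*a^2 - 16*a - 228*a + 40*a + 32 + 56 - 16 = -24*a^3 + 132*a^2 - 204*a + 72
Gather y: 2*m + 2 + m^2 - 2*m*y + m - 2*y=m^2 + 3*m + y*(-2*m - 2) + 2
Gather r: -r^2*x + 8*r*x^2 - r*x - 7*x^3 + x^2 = -r^2*x + r*(8*x^2 - x) - 7*x^3 + x^2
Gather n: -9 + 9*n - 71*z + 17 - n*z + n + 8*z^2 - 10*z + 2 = n*(10 - z) + 8*z^2 - 81*z + 10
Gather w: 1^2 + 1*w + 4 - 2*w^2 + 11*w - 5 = -2*w^2 + 12*w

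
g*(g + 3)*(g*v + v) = g^3*v + 4*g^2*v + 3*g*v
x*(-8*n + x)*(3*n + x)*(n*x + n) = -24*n^3*x^2 - 24*n^3*x - 5*n^2*x^3 - 5*n^2*x^2 + n*x^4 + n*x^3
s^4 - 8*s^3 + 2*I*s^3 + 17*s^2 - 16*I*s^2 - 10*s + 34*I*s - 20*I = (s - 5)*(s - 2)*(s - 1)*(s + 2*I)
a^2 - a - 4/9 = (a - 4/3)*(a + 1/3)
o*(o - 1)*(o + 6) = o^3 + 5*o^2 - 6*o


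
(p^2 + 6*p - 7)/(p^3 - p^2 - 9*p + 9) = (p + 7)/(p^2 - 9)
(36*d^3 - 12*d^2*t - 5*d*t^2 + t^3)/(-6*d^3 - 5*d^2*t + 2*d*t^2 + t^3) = (-6*d + t)/(d + t)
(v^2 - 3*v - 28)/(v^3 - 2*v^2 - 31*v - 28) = 1/(v + 1)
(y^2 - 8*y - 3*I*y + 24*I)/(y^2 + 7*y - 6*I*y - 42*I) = (y^2 - y*(8 + 3*I) + 24*I)/(y^2 + y*(7 - 6*I) - 42*I)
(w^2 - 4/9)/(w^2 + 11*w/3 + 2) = (w - 2/3)/(w + 3)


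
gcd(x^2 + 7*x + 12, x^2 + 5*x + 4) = x + 4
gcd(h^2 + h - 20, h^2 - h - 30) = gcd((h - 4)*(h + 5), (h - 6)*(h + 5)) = h + 5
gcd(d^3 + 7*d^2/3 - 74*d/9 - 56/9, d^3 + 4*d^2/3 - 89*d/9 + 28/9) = d^2 + 5*d/3 - 28/3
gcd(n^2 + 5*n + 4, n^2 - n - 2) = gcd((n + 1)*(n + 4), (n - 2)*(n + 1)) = n + 1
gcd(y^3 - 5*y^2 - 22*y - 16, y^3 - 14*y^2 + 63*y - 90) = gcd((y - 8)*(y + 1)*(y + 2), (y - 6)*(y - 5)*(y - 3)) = 1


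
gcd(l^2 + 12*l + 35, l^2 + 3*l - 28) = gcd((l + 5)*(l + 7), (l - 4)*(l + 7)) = l + 7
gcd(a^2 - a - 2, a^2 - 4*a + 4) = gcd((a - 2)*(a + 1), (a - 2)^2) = a - 2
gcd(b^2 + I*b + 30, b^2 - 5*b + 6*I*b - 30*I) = b + 6*I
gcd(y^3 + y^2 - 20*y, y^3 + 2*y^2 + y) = y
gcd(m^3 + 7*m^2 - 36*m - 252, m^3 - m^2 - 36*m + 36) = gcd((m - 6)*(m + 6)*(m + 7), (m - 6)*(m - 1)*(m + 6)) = m^2 - 36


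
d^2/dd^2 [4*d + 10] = 0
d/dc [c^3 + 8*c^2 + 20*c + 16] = 3*c^2 + 16*c + 20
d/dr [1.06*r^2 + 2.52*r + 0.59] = 2.12*r + 2.52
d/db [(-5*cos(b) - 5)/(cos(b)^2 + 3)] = 5*(sin(b)^2 - 2*cos(b) + 2)*sin(b)/(cos(b)^2 + 3)^2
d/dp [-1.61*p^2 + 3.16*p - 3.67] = 3.16 - 3.22*p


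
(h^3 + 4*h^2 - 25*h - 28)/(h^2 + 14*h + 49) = (h^2 - 3*h - 4)/(h + 7)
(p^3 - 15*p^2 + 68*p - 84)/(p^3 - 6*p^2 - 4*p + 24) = (p - 7)/(p + 2)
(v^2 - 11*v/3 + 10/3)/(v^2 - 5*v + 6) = (v - 5/3)/(v - 3)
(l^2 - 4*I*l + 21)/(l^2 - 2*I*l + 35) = (l + 3*I)/(l + 5*I)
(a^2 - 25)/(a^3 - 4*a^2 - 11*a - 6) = (25 - a^2)/(-a^3 + 4*a^2 + 11*a + 6)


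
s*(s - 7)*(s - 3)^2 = s^4 - 13*s^3 + 51*s^2 - 63*s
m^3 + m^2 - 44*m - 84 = (m - 7)*(m + 2)*(m + 6)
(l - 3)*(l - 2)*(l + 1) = l^3 - 4*l^2 + l + 6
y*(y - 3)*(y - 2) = y^3 - 5*y^2 + 6*y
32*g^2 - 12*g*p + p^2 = (-8*g + p)*(-4*g + p)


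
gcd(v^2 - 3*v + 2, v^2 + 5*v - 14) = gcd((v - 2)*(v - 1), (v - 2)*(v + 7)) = v - 2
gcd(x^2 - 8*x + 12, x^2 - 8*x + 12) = x^2 - 8*x + 12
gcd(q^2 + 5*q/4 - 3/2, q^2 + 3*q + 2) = q + 2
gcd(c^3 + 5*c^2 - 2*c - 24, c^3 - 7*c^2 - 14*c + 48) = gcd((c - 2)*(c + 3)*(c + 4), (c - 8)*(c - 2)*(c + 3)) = c^2 + c - 6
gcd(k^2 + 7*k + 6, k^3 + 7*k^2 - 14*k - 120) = k + 6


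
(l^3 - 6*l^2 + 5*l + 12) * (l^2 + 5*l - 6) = l^5 - l^4 - 31*l^3 + 73*l^2 + 30*l - 72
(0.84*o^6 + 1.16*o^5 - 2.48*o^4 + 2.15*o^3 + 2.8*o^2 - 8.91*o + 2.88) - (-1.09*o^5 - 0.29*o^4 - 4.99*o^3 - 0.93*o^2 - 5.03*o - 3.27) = 0.84*o^6 + 2.25*o^5 - 2.19*o^4 + 7.14*o^3 + 3.73*o^2 - 3.88*o + 6.15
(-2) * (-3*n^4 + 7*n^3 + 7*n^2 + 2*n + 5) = 6*n^4 - 14*n^3 - 14*n^2 - 4*n - 10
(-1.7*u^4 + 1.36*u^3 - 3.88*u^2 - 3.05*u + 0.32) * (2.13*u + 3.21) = -3.621*u^5 - 2.5602*u^4 - 3.8988*u^3 - 18.9513*u^2 - 9.1089*u + 1.0272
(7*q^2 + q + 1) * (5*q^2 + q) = 35*q^4 + 12*q^3 + 6*q^2 + q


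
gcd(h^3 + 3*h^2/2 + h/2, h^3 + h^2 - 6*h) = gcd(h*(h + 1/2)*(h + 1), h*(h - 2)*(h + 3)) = h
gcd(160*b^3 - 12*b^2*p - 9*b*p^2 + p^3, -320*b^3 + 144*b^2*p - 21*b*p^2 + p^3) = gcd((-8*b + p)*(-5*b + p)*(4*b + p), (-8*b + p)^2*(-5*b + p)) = 40*b^2 - 13*b*p + p^2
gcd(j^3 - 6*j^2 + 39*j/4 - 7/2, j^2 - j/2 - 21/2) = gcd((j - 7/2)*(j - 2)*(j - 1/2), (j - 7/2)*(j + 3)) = j - 7/2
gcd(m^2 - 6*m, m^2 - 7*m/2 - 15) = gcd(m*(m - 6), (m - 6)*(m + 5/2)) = m - 6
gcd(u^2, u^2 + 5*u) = u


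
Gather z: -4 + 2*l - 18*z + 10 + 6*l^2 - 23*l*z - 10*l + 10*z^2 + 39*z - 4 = 6*l^2 - 8*l + 10*z^2 + z*(21 - 23*l) + 2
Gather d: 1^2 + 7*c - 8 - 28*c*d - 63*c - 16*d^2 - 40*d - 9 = -56*c - 16*d^2 + d*(-28*c - 40) - 16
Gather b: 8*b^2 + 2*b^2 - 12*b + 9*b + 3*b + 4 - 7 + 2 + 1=10*b^2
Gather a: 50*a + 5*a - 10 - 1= 55*a - 11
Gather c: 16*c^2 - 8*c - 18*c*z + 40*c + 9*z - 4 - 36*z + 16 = 16*c^2 + c*(32 - 18*z) - 27*z + 12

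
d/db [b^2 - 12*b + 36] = 2*b - 12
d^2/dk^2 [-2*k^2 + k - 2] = -4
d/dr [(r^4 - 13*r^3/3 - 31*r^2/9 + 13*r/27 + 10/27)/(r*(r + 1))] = 2*(27*r^5 - 18*r^4 - 117*r^3 - 53*r^2 - 10*r - 5)/(27*r^2*(r^2 + 2*r + 1))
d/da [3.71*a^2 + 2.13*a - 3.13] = 7.42*a + 2.13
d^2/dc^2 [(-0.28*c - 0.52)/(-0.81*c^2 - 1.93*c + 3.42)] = ((0.28*c + 0.52)*(1.62*c + 1.93)*(3.24*c + 3.86) - (1.3608*c + 1.9232)*(0.81*c^2 + 1.93*c - 3.42))/(0.81*c^2 + 1.93*c - 3.42)^3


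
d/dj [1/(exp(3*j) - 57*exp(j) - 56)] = 3*(19 - exp(2*j))*exp(j)/(-exp(3*j) + 57*exp(j) + 56)^2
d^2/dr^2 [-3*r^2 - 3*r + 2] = -6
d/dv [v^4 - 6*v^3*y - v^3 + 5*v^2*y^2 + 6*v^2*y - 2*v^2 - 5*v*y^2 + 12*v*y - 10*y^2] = 4*v^3 - 18*v^2*y - 3*v^2 + 10*v*y^2 + 12*v*y - 4*v - 5*y^2 + 12*y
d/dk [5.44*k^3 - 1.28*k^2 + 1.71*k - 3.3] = 16.32*k^2 - 2.56*k + 1.71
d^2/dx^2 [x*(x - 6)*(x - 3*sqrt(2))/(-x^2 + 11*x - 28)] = 6*(-9*x^3 + 5*sqrt(2)*x^3 - 84*sqrt(2)*x^2 + 140*x^2 - 784*x + 504*sqrt(2)*x - 1064*sqrt(2) + 1568)/(x^6 - 33*x^5 + 447*x^4 - 3179*x^3 + 12516*x^2 - 25872*x + 21952)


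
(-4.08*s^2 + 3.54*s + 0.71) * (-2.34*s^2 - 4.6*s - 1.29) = 9.5472*s^4 + 10.4844*s^3 - 12.6822*s^2 - 7.8326*s - 0.9159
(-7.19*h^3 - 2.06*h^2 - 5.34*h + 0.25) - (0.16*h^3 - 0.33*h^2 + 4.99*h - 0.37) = -7.35*h^3 - 1.73*h^2 - 10.33*h + 0.62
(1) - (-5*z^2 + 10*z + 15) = 5*z^2 - 10*z - 14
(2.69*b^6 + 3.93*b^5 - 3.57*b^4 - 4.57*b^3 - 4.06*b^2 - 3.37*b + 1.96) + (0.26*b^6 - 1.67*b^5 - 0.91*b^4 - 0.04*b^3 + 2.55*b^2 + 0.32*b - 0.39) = 2.95*b^6 + 2.26*b^5 - 4.48*b^4 - 4.61*b^3 - 1.51*b^2 - 3.05*b + 1.57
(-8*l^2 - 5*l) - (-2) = -8*l^2 - 5*l + 2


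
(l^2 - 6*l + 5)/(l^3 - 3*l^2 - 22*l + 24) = (l - 5)/(l^2 - 2*l - 24)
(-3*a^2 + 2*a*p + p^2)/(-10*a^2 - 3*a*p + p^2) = (3*a^2 - 2*a*p - p^2)/(10*a^2 + 3*a*p - p^2)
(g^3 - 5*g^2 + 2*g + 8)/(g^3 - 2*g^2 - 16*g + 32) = (g + 1)/(g + 4)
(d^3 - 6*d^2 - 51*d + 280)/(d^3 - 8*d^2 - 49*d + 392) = (d - 5)/(d - 7)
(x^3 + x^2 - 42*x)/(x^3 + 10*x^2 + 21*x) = (x - 6)/(x + 3)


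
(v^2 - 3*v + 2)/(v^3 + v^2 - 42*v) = (v^2 - 3*v + 2)/(v*(v^2 + v - 42))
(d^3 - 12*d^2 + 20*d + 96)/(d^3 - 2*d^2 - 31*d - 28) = (-d^3 + 12*d^2 - 20*d - 96)/(-d^3 + 2*d^2 + 31*d + 28)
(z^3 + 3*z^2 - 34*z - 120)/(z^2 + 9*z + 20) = z - 6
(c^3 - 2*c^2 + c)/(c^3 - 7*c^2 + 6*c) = (c - 1)/(c - 6)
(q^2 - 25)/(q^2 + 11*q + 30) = (q - 5)/(q + 6)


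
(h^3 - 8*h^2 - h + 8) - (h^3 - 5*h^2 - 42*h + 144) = -3*h^2 + 41*h - 136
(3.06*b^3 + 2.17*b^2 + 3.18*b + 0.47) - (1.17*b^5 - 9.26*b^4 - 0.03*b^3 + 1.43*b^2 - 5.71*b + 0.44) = -1.17*b^5 + 9.26*b^4 + 3.09*b^3 + 0.74*b^2 + 8.89*b + 0.03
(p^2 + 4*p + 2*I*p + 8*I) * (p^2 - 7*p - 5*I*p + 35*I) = p^4 - 3*p^3 - 3*I*p^3 - 18*p^2 + 9*I*p^2 - 30*p + 84*I*p - 280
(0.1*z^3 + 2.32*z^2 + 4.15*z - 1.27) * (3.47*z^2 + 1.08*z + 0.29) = 0.347*z^5 + 8.1584*z^4 + 16.9351*z^3 + 0.7479*z^2 - 0.1681*z - 0.3683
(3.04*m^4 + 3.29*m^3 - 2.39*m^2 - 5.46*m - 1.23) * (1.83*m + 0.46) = 5.5632*m^5 + 7.4191*m^4 - 2.8603*m^3 - 11.0912*m^2 - 4.7625*m - 0.5658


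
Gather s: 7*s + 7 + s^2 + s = s^2 + 8*s + 7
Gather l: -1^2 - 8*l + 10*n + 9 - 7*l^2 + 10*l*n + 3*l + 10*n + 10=-7*l^2 + l*(10*n - 5) + 20*n + 18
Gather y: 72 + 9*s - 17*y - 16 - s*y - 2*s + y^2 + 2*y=7*s + y^2 + y*(-s - 15) + 56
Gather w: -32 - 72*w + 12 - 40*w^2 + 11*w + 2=-40*w^2 - 61*w - 18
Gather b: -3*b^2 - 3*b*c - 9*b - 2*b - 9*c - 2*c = -3*b^2 + b*(-3*c - 11) - 11*c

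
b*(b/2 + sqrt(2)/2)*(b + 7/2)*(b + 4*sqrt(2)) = b^4/2 + 7*b^3/4 + 5*sqrt(2)*b^3/2 + 4*b^2 + 35*sqrt(2)*b^2/4 + 14*b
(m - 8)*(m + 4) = m^2 - 4*m - 32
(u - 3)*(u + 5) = u^2 + 2*u - 15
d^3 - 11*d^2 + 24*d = d*(d - 8)*(d - 3)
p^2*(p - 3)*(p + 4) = p^4 + p^3 - 12*p^2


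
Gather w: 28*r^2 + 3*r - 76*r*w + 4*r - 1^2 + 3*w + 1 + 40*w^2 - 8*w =28*r^2 + 7*r + 40*w^2 + w*(-76*r - 5)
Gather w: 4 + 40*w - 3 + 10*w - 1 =50*w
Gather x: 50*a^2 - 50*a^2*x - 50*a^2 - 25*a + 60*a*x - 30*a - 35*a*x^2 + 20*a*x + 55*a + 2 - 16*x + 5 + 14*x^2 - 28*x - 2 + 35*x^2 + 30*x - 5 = x^2*(49 - 35*a) + x*(-50*a^2 + 80*a - 14)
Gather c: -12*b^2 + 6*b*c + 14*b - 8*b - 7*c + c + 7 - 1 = -12*b^2 + 6*b + c*(6*b - 6) + 6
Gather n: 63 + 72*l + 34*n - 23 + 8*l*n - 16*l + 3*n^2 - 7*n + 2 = 56*l + 3*n^2 + n*(8*l + 27) + 42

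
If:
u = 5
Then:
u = 5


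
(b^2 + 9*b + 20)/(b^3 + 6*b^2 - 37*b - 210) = (b + 4)/(b^2 + b - 42)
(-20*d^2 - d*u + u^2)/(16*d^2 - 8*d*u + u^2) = (-20*d^2 - d*u + u^2)/(16*d^2 - 8*d*u + u^2)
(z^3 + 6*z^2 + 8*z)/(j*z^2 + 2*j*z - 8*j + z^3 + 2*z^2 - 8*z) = z*(z + 2)/(j*z - 2*j + z^2 - 2*z)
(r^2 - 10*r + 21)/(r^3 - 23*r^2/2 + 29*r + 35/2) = 2*(r - 3)/(2*r^2 - 9*r - 5)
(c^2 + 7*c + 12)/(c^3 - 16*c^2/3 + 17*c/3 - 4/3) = 3*(c^2 + 7*c + 12)/(3*c^3 - 16*c^2 + 17*c - 4)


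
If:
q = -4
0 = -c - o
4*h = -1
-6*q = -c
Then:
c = -24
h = -1/4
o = 24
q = -4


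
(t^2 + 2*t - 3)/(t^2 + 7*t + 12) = (t - 1)/(t + 4)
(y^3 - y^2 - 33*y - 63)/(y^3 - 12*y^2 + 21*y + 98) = (y^2 + 6*y + 9)/(y^2 - 5*y - 14)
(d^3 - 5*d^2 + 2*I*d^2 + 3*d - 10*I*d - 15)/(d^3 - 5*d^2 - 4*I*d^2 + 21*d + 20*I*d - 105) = (d - I)/(d - 7*I)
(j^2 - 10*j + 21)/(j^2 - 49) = (j - 3)/(j + 7)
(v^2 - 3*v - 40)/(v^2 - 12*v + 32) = (v + 5)/(v - 4)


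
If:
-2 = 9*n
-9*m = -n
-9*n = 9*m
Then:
No Solution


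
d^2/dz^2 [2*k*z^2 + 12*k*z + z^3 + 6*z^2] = 4*k + 6*z + 12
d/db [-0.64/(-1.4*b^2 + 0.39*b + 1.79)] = (0.2496 - 1.792*b)/(-1.4*b^2 + 0.39*b + 1.79)^2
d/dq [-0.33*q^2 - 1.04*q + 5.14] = -0.66*q - 1.04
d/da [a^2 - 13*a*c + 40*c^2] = 2*a - 13*c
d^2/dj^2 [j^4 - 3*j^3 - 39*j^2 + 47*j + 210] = 12*j^2 - 18*j - 78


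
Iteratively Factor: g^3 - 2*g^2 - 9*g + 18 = (g - 2)*(g^2 - 9) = (g - 3)*(g - 2)*(g + 3)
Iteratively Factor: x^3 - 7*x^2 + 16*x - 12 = (x - 2)*(x^2 - 5*x + 6) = (x - 3)*(x - 2)*(x - 2)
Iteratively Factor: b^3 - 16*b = (b - 4)*(b^2 + 4*b) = b*(b - 4)*(b + 4)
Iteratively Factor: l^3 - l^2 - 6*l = (l + 2)*(l^2 - 3*l) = l*(l + 2)*(l - 3)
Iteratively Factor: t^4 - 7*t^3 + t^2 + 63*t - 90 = (t - 5)*(t^3 - 2*t^2 - 9*t + 18) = (t - 5)*(t + 3)*(t^2 - 5*t + 6) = (t - 5)*(t - 2)*(t + 3)*(t - 3)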